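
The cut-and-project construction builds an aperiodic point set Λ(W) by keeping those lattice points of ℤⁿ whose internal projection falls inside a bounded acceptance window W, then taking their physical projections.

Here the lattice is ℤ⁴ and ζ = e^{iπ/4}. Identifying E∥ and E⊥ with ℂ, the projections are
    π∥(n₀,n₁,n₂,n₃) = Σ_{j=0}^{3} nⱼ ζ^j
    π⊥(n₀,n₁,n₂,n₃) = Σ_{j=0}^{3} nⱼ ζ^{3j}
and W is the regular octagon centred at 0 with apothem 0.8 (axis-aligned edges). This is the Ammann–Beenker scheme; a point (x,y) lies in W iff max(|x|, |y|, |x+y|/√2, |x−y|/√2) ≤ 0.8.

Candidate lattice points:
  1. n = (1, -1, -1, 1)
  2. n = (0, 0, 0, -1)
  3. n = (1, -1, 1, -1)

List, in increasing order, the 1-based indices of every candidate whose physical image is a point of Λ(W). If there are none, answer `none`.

none

Internal map: ζ^{3j} for j=0..3 gives (1,0), (−√2/2,√2/2), (0,−1), (√2/2,√2/2).
candidate 1: n = (1, -1, -1, 1) → π⊥ ≈ (+2.414214, +1.000000); max(|x|,|y|,|x±y|/√2) = 2.414214 > 0.8 ⇒ ∉ W
candidate 2: n = (0, 0, 0, -1) → π⊥ ≈ (-0.707107, -0.707107); max(|x|,|y|,|x±y|/√2) = 1.000000 > 0.8 ⇒ ∉ W
candidate 3: n = (1, -1, 1, -1) → π⊥ ≈ (+1.000000, -2.414214); max(|x|,|y|,|x±y|/√2) = 2.414214 > 0.8 ⇒ ∉ W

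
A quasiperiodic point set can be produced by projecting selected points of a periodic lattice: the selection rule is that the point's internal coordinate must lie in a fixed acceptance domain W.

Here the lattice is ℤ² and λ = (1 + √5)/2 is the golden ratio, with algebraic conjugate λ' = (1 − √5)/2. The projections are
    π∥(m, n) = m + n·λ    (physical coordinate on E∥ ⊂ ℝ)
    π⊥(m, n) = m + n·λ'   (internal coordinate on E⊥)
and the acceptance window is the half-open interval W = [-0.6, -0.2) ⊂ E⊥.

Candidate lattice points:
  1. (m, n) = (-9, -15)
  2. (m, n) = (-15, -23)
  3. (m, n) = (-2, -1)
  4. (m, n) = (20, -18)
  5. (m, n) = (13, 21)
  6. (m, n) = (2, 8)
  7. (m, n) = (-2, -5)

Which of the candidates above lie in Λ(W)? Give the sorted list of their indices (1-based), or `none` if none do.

Compute λ' = (1−√5)/2 = -0.618034, so π⊥(m,n) = m -0.618034·n.
[1] lift (-9,-15): star map gives 0.270510; window check -0.6 ≤ 0.270510 < -0.2 is false → out
[2] lift (-15,-23): star map gives -0.785218; window check -0.6 ≤ -0.785218 < -0.2 is false → out
[3] lift (-2,-1): star map gives -1.381966; window check -0.6 ≤ -1.381966 < -0.2 is false → out
[4] lift (20,-18): star map gives 31.124612; window check -0.6 ≤ 31.124612 < -0.2 is false → out
[5] lift (13,21): star map gives 0.021286; window check -0.6 ≤ 0.021286 < -0.2 is false → out
[6] lift (2,8): star map gives -2.944272; window check -0.6 ≤ -2.944272 < -0.2 is false → out
[7] lift (-2,-5): star map gives 1.090170; window check -0.6 ≤ 1.090170 < -0.2 is false → out

none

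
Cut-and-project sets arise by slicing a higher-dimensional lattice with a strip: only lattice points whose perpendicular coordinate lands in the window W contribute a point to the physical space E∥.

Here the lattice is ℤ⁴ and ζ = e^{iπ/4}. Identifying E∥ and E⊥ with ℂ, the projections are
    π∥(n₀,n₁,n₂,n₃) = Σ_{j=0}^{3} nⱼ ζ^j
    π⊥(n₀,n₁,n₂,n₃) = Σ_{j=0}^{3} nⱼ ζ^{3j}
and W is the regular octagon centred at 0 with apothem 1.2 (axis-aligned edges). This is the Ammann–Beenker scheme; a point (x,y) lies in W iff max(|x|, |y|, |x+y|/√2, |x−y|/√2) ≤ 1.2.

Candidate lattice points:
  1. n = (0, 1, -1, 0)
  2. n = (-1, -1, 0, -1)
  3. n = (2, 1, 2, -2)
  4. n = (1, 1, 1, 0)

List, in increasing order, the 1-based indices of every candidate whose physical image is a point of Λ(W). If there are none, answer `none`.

π⊥(n) = n₀ + n₁ζ³ + n₂ζ⁶ + n₃ζ⁹ where ζ = e^{iπ/4}.
#1 (0, 1, -1, 0): internal (-0.707107, 1.707107); octagon support 1.707107 vs apothem 1.2 → ∉ W
#2 (-1, -1, 0, -1): internal (-1.000000, -1.414214); octagon support 1.707107 vs apothem 1.2 → ∉ W
#3 (2, 1, 2, -2): internal (-0.121320, -2.707107); octagon support 2.707107 vs apothem 1.2 → ∉ W
#4 (1, 1, 1, 0): internal (0.292893, -0.292893); octagon support 0.414214 vs apothem 1.2 → ∈ W

4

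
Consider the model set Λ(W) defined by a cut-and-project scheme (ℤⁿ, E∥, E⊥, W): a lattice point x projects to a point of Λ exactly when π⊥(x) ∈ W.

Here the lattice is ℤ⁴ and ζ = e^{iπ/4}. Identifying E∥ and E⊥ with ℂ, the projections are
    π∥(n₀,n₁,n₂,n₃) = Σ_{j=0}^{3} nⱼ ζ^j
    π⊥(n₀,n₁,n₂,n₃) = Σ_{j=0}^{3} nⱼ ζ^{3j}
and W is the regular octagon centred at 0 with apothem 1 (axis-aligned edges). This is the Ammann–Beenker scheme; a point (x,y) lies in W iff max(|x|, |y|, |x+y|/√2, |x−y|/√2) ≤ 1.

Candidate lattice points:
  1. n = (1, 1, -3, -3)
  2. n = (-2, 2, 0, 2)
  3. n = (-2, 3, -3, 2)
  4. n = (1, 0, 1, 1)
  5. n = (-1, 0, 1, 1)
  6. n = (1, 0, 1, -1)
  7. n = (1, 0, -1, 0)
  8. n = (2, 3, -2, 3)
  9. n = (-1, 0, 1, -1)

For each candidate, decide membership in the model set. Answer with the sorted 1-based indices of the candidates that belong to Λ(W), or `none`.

5

π⊥(n) = n₀ + n₁ζ³ + n₂ζ⁶ + n₃ζ⁹ where ζ = e^{iπ/4}.
#1 (1, 1, -3, -3): internal (-1.8284, 1.5858); octagon support 2.4142 vs apothem 1 → ∉ W
#2 (-2, 2, 0, 2): internal (-2.0000, 2.8284); octagon support 3.4142 vs apothem 1 → ∉ W
#3 (-2, 3, -3, 2): internal (-2.7071, 6.5355); octagon support 6.5355 vs apothem 1 → ∉ W
#4 (1, 0, 1, 1): internal (1.7071, -0.2929); octagon support 1.7071 vs apothem 1 → ∉ W
#5 (-1, 0, 1, 1): internal (-0.2929, -0.2929); octagon support 0.4142 vs apothem 1 → ∈ W
#6 (1, 0, 1, -1): internal (0.2929, -1.7071); octagon support 1.7071 vs apothem 1 → ∉ W
#7 (1, 0, -1, 0): internal (1.0000, 1.0000); octagon support 1.4142 vs apothem 1 → ∉ W
#8 (2, 3, -2, 3): internal (2.0000, 6.2426); octagon support 6.2426 vs apothem 1 → ∉ W
#9 (-1, 0, 1, -1): internal (-1.7071, -1.7071); octagon support 2.4142 vs apothem 1 → ∉ W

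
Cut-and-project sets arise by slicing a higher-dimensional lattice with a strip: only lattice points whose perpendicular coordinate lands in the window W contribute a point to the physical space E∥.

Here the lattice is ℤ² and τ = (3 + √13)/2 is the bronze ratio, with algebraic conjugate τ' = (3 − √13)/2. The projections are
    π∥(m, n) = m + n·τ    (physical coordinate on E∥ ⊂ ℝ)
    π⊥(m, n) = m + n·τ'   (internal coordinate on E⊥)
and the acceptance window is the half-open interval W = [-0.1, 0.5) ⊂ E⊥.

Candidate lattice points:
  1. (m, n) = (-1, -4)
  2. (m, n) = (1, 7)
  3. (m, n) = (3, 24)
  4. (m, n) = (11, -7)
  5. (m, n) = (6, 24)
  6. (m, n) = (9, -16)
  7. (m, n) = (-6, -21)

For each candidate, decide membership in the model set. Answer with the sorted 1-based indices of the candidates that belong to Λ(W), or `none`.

1, 7

Numerically τ ≈ 3.30278 and τ' = −1/τ ≈ -0.30278.
#1 (-1,-4): internal coord -1 + (-4)·τ' = +0.21110; +0.21110 ∈ [-0.1, 0.5) → IN Λ
#2 (1,7): internal coord 1 + (7)·τ' = -1.11943; -1.11943 ∉ [-0.1, 0.5) → out
#3 (3,24): internal coord 3 + (24)·τ' = -4.26662; -4.26662 ∉ [-0.1, 0.5) → out
#4 (11,-7): internal coord 11 + (-7)·τ' = +13.11943; +13.11943 ∉ [-0.1, 0.5) → out
#5 (6,24): internal coord 6 + (24)·τ' = -1.26662; -1.26662 ∉ [-0.1, 0.5) → out
#6 (9,-16): internal coord 9 + (-16)·τ' = +13.84441; +13.84441 ∉ [-0.1, 0.5) → out
#7 (-6,-21): internal coord -6 + (-21)·τ' = +0.35829; +0.35829 ∈ [-0.1, 0.5) → IN Λ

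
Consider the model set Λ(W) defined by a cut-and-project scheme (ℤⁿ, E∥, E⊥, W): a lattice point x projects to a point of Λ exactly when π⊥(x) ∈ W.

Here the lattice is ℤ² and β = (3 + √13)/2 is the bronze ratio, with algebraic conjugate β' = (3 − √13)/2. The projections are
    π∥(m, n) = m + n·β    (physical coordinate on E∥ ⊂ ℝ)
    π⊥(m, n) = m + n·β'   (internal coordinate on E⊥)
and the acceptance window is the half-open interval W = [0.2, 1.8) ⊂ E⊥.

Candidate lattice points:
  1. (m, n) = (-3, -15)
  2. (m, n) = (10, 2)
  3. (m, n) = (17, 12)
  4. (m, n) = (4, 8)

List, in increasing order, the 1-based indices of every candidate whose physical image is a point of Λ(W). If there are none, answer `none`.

Compute β' = (3−√13)/2 = -0.3028, so π⊥(m,n) = m -0.3028·n.
[1] lift (-3,-15): star map gives 1.5416; window check 0.2 ≤ 1.5416 < 1.8 is true → IN Λ
[2] lift (10,2): star map gives 9.3944; window check 0.2 ≤ 9.3944 < 1.8 is false → out
[3] lift (17,12): star map gives 13.3667; window check 0.2 ≤ 13.3667 < 1.8 is false → out
[4] lift (4,8): star map gives 1.5778; window check 0.2 ≤ 1.5778 < 1.8 is true → IN Λ

1, 4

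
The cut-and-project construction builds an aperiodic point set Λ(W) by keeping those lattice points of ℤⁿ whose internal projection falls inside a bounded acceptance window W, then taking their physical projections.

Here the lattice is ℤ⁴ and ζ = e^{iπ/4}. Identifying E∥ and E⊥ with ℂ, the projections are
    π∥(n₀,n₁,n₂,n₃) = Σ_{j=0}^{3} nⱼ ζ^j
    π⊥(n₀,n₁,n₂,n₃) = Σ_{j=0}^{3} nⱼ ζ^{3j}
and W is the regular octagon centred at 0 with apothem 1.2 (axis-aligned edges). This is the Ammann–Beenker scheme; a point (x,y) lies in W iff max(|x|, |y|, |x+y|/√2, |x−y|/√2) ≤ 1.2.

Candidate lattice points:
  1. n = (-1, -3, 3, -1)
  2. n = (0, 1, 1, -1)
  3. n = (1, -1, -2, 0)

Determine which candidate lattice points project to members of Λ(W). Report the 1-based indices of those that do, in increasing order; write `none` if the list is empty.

With ζ = e^{iπ/4} the internal vectors are ζ^0,ζ^3,ζ^6,ζ^9.
candidate 1: n = (-1, -3, 3, -1) → π⊥ ≈ (+0.41421, -5.82843); max(|x|,|y|,|x±y|/√2) = 5.82843 > 1.2 ⇒ ∉ W
candidate 2: n = (0, 1, 1, -1) → π⊥ ≈ (-1.41421, -1.00000); max(|x|,|y|,|x±y|/√2) = 1.70711 > 1.2 ⇒ ∉ W
candidate 3: n = (1, -1, -2, 0) → π⊥ ≈ (+1.70711, +1.29289); max(|x|,|y|,|x±y|/√2) = 2.12132 > 1.2 ⇒ ∉ W

none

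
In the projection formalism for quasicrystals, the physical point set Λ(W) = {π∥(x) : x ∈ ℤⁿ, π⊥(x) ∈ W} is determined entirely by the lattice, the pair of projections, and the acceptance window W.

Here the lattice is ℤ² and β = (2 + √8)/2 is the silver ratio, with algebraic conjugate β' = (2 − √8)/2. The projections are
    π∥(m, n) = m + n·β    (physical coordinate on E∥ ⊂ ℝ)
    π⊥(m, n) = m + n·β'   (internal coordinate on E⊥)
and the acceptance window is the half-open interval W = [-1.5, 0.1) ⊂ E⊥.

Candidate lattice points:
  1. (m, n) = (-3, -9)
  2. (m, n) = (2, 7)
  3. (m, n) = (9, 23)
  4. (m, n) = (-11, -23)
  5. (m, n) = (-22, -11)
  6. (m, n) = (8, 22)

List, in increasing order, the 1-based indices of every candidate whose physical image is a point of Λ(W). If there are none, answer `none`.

β' = (2−√8)/2 ≈ -0.41421.
[1] lift (-3,-9): star map gives 0.72792; window check -1.5 ≤ 0.72792 < 0.1 is false → out
[2] lift (2,7): star map gives -0.89949; window check -1.5 ≤ -0.89949 < 0.1 is true → IN Λ
[3] lift (9,23): star map gives -0.52691; window check -1.5 ≤ -0.52691 < 0.1 is true → IN Λ
[4] lift (-11,-23): star map gives -1.47309; window check -1.5 ≤ -1.47309 < 0.1 is true → IN Λ
[5] lift (-22,-11): star map gives -17.44365; window check -1.5 ≤ -17.44365 < 0.1 is false → out
[6] lift (8,22): star map gives -1.11270; window check -1.5 ≤ -1.11270 < 0.1 is true → IN Λ

2, 3, 4, 6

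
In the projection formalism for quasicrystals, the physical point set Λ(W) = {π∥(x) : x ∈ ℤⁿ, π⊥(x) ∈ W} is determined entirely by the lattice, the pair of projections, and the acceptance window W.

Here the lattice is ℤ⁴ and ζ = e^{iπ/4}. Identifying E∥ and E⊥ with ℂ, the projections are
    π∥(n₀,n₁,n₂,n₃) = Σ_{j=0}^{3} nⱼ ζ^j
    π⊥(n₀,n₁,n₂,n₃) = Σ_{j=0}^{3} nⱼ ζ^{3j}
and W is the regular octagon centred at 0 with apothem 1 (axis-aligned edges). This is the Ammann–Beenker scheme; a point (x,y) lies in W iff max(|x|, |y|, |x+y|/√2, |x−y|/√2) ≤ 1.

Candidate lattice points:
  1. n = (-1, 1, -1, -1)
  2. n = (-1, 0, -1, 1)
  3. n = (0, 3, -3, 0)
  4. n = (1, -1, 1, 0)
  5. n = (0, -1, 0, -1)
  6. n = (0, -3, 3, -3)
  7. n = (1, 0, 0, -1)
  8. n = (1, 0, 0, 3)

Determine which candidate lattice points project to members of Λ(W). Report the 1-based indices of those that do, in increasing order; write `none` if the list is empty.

7

With ζ = e^{iπ/4} the internal vectors are ζ^0,ζ^3,ζ^6,ζ^9.
#1 (-1, 1, -1, -1): internal (-2.41421, 1.00000); octagon support 2.41421 vs apothem 1 → ∉ W
#2 (-1, 0, -1, 1): internal (-0.29289, 1.70711); octagon support 1.70711 vs apothem 1 → ∉ W
#3 (0, 3, -3, 0): internal (-2.12132, 5.12132); octagon support 5.12132 vs apothem 1 → ∉ W
#4 (1, -1, 1, 0): internal (1.70711, -1.70711); octagon support 2.41421 vs apothem 1 → ∉ W
#5 (0, -1, 0, -1): internal (0.00000, -1.41421); octagon support 1.41421 vs apothem 1 → ∉ W
#6 (0, -3, 3, -3): internal (0.00000, -7.24264); octagon support 7.24264 vs apothem 1 → ∉ W
#7 (1, 0, 0, -1): internal (0.29289, -0.70711); octagon support 0.70711 vs apothem 1 → ∈ W
#8 (1, 0, 0, 3): internal (3.12132, 2.12132); octagon support 3.70711 vs apothem 1 → ∉ W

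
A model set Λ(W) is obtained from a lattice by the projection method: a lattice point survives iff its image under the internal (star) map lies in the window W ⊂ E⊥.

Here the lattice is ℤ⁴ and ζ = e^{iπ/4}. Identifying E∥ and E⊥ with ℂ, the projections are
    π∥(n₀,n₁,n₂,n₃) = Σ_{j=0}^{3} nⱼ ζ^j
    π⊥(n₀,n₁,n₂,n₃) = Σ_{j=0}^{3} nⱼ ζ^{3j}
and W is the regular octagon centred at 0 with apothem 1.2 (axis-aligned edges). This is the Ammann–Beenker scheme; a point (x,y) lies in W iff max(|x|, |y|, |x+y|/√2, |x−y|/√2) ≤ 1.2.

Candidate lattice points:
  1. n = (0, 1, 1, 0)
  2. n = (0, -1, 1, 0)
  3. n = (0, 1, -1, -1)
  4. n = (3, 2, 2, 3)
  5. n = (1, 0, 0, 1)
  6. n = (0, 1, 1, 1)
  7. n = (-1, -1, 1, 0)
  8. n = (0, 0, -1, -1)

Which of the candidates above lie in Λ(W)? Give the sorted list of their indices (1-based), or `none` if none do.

With ζ = e^{iπ/4} the internal vectors are ζ^0,ζ^3,ζ^6,ζ^9.
#1 (0, 1, 1, 0): internal (-0.707107, -0.292893); octagon support 0.707107 vs apothem 1.2 → ∈ W
#2 (0, -1, 1, 0): internal (0.707107, -1.707107); octagon support 1.707107 vs apothem 1.2 → ∉ W
#3 (0, 1, -1, -1): internal (-1.414214, 1.000000); octagon support 1.707107 vs apothem 1.2 → ∉ W
#4 (3, 2, 2, 3): internal (3.707107, 1.535534); octagon support 3.707107 vs apothem 1.2 → ∉ W
#5 (1, 0, 0, 1): internal (1.707107, 0.707107); octagon support 1.707107 vs apothem 1.2 → ∉ W
#6 (0, 1, 1, 1): internal (0.000000, 0.414214); octagon support 0.414214 vs apothem 1.2 → ∈ W
#7 (-1, -1, 1, 0): internal (-0.292893, -1.707107); octagon support 1.707107 vs apothem 1.2 → ∉ W
#8 (0, 0, -1, -1): internal (-0.707107, 0.292893); octagon support 0.707107 vs apothem 1.2 → ∈ W

1, 6, 8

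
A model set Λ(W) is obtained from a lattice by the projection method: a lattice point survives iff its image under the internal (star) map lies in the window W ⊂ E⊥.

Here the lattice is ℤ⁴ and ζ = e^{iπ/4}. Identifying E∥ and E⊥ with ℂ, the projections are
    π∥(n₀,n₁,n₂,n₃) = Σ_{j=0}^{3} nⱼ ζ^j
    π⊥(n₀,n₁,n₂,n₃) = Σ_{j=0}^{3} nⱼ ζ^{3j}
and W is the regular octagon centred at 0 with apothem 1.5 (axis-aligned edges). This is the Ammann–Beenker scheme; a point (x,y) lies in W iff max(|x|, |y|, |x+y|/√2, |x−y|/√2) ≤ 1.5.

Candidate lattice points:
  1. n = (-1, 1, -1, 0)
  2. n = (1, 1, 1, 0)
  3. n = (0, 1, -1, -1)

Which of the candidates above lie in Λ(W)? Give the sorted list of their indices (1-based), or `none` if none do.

2

π⊥(n) = n₀ + n₁ζ³ + n₂ζ⁶ + n₃ζ⁹ where ζ = e^{iπ/4}.
#1 (-1, 1, -1, 0): internal (-1.7071, 1.7071); octagon support 2.4142 vs apothem 1.5 → ∉ W
#2 (1, 1, 1, 0): internal (0.2929, -0.2929); octagon support 0.4142 vs apothem 1.5 → ∈ W
#3 (0, 1, -1, -1): internal (-1.4142, 1.0000); octagon support 1.7071 vs apothem 1.5 → ∉ W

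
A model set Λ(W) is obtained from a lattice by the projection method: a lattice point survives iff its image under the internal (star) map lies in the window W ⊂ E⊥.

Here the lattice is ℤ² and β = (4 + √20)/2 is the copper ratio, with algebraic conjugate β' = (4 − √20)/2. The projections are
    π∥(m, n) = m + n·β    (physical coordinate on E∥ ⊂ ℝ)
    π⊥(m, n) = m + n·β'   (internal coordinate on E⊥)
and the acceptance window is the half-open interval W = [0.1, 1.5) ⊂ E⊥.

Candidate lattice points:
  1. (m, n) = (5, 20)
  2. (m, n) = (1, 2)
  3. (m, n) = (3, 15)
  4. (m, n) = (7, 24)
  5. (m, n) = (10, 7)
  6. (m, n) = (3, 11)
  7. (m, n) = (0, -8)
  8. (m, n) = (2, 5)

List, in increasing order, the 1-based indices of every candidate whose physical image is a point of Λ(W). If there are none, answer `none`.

β' = (4−√20)/2 ≈ -0.236068.
[1] lift (5,20): star map gives 0.278640; window check 0.1 ≤ 0.278640 < 1.5 is true → IN Λ
[2] lift (1,2): star map gives 0.527864; window check 0.1 ≤ 0.527864 < 1.5 is true → IN Λ
[3] lift (3,15): star map gives -0.541020; window check 0.1 ≤ -0.541020 < 1.5 is false → out
[4] lift (7,24): star map gives 1.334369; window check 0.1 ≤ 1.334369 < 1.5 is true → IN Λ
[5] lift (10,7): star map gives 8.347524; window check 0.1 ≤ 8.347524 < 1.5 is false → out
[6] lift (3,11): star map gives 0.403252; window check 0.1 ≤ 0.403252 < 1.5 is true → IN Λ
[7] lift (0,-8): star map gives 1.888544; window check 0.1 ≤ 1.888544 < 1.5 is false → out
[8] lift (2,5): star map gives 0.819660; window check 0.1 ≤ 0.819660 < 1.5 is true → IN Λ

1, 2, 4, 6, 8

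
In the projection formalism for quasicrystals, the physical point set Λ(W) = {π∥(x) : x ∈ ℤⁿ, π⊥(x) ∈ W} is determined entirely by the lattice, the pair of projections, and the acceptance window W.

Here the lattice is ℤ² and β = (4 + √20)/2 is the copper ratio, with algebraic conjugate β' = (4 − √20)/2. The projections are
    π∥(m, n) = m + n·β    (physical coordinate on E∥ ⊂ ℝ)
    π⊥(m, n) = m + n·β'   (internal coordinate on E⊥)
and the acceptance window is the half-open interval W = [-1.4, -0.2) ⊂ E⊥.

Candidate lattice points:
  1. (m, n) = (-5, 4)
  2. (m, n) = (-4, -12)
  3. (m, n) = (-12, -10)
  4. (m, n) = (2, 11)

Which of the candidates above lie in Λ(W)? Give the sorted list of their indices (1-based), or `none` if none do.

2, 4

Numerically β ≈ 4.236068 and β' = −1/β ≈ -0.236068.
candidate 1: (m,n)=(-5,4) → π∥ = -5+4·β ≈ 11.944272, π⊥ = -5+4·β' ≈ -5.944272 ∉ [-1.4, -0.2) ⇒ out
candidate 2: (m,n)=(-4,-12) → π∥ = -4-12·β ≈ -54.832816, π⊥ = -4-12·β' ≈ -1.167184 ∈ [-1.4, -0.2) ⇒ IN Λ
candidate 3: (m,n)=(-12,-10) → π∥ = -12-10·β ≈ -54.360680, π⊥ = -12-10·β' ≈ -9.639320 ∉ [-1.4, -0.2) ⇒ out
candidate 4: (m,n)=(2,11) → π∥ = 2+11·β ≈ 48.596748, π⊥ = 2+11·β' ≈ -0.596748 ∈ [-1.4, -0.2) ⇒ IN Λ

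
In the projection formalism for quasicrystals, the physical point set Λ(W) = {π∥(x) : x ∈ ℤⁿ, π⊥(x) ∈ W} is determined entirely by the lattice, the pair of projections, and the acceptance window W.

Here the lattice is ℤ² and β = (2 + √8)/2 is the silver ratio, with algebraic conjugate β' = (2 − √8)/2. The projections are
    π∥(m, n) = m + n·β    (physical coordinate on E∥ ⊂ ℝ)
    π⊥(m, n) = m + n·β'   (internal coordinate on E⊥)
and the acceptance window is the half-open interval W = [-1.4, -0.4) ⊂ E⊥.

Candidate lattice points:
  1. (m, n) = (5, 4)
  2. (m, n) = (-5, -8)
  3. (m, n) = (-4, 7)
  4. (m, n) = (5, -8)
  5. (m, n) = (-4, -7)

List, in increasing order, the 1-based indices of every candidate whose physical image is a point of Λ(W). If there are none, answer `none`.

Numerically β ≈ 2.4142 and β' = −1/β ≈ -0.4142.
[1] lift (5,4): star map gives 3.3431; window check -1.4 ≤ 3.3431 < -0.4 is false → out
[2] lift (-5,-8): star map gives -1.6863; window check -1.4 ≤ -1.6863 < -0.4 is false → out
[3] lift (-4,7): star map gives -6.8995; window check -1.4 ≤ -6.8995 < -0.4 is false → out
[4] lift (5,-8): star map gives 8.3137; window check -1.4 ≤ 8.3137 < -0.4 is false → out
[5] lift (-4,-7): star map gives -1.1005; window check -1.4 ≤ -1.1005 < -0.4 is true → IN Λ

5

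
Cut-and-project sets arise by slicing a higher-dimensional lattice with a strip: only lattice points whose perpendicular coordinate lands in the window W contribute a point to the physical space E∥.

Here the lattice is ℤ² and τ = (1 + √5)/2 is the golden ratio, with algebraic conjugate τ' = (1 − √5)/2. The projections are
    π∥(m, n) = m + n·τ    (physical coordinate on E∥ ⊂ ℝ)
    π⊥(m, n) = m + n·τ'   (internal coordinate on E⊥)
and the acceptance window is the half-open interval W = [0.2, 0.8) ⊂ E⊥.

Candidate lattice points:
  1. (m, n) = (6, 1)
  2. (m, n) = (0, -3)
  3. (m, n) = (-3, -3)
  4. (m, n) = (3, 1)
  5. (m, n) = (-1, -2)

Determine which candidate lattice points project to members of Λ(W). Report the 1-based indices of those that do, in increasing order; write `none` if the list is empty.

τ' = (1−√5)/2 ≈ -0.6180.
candidate 1: (m,n)=(6,1) → π∥ = 6+1·τ ≈ 7.6180, π⊥ = 6+1·τ' ≈ 5.3820 ∉ [0.2, 0.8) ⇒ out
candidate 2: (m,n)=(0,-3) → π∥ = 0-3·τ ≈ -4.8541, π⊥ = 0-3·τ' ≈ 1.8541 ∉ [0.2, 0.8) ⇒ out
candidate 3: (m,n)=(-3,-3) → π∥ = -3-3·τ ≈ -7.8541, π⊥ = -3-3·τ' ≈ -1.1459 ∉ [0.2, 0.8) ⇒ out
candidate 4: (m,n)=(3,1) → π∥ = 3+1·τ ≈ 4.6180, π⊥ = 3+1·τ' ≈ 2.3820 ∉ [0.2, 0.8) ⇒ out
candidate 5: (m,n)=(-1,-2) → π∥ = -1-2·τ ≈ -4.2361, π⊥ = -1-2·τ' ≈ 0.2361 ∈ [0.2, 0.8) ⇒ IN Λ

5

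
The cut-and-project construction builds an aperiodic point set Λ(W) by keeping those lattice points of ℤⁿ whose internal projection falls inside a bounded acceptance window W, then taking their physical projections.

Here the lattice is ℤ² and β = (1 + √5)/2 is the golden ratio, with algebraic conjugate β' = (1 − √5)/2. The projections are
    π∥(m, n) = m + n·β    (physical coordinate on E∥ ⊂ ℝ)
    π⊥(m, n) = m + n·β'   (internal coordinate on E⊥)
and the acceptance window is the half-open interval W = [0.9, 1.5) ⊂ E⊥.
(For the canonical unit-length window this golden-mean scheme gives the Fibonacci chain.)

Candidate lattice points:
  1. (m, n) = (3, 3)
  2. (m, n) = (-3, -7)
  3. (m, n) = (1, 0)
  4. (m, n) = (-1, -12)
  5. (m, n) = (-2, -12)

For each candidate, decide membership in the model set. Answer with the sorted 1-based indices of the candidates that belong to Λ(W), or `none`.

β' = (1−√5)/2 ≈ -0.618034.
[1] lift (3,3): star map gives 1.145898; window check 0.9 ≤ 1.145898 < 1.5 is true → IN Λ
[2] lift (-3,-7): star map gives 1.326238; window check 0.9 ≤ 1.326238 < 1.5 is true → IN Λ
[3] lift (1,0): star map gives 1.000000; window check 0.9 ≤ 1.000000 < 1.5 is true → IN Λ
[4] lift (-1,-12): star map gives 6.416408; window check 0.9 ≤ 6.416408 < 1.5 is false → out
[5] lift (-2,-12): star map gives 5.416408; window check 0.9 ≤ 5.416408 < 1.5 is false → out

1, 2, 3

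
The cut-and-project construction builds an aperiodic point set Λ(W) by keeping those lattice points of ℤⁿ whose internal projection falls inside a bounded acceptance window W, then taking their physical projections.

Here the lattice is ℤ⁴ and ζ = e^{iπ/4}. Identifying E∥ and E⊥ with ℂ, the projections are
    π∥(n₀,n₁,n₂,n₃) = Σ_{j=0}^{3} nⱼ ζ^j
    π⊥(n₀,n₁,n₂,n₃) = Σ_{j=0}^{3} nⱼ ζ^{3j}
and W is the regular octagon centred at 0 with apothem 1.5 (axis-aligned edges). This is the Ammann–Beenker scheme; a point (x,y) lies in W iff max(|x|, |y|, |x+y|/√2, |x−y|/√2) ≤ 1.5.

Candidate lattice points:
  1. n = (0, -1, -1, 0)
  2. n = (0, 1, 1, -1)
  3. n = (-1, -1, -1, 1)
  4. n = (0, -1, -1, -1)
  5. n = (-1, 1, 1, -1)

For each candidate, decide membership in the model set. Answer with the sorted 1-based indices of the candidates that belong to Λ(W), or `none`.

1, 3, 4

π⊥(n) = n₀ + n₁ζ³ + n₂ζ⁶ + n₃ζ⁹ where ζ = e^{iπ/4}.
candidate 1: n = (0, -1, -1, 0) → π⊥ ≈ (+0.707107, +0.292893); max(|x|,|y|,|x±y|/√2) = 0.707107 ≤ 1.5 ⇒ ∈ W
candidate 2: n = (0, 1, 1, -1) → π⊥ ≈ (-1.414214, -1.000000); max(|x|,|y|,|x±y|/√2) = 1.707107 > 1.5 ⇒ ∉ W
candidate 3: n = (-1, -1, -1, 1) → π⊥ ≈ (+0.414214, +1.000000); max(|x|,|y|,|x±y|/√2) = 1.000000 ≤ 1.5 ⇒ ∈ W
candidate 4: n = (0, -1, -1, -1) → π⊥ ≈ (+0.000000, -0.414214); max(|x|,|y|,|x±y|/√2) = 0.414214 ≤ 1.5 ⇒ ∈ W
candidate 5: n = (-1, 1, 1, -1) → π⊥ ≈ (-2.414214, -1.000000); max(|x|,|y|,|x±y|/√2) = 2.414214 > 1.5 ⇒ ∉ W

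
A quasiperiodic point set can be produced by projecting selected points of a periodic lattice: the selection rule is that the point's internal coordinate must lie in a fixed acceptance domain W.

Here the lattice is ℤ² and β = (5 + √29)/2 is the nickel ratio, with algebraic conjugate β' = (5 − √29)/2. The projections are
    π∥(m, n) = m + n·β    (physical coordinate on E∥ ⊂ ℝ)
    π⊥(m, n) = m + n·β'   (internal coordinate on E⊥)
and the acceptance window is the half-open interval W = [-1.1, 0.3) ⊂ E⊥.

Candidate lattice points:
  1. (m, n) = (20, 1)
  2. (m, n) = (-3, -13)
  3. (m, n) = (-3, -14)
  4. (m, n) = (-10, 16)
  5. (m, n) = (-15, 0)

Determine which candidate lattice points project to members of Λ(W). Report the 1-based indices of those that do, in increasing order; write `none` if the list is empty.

Numerically β ≈ 5.19258 and β' = −1/β ≈ -0.19258.
candidate 1: (m,n)=(20,1) → π∥ = 20+1·β ≈ 25.19258, π⊥ = 20+1·β' ≈ 19.80742 ∉ [-1.1, 0.3) ⇒ out
candidate 2: (m,n)=(-3,-13) → π∥ = -3-13·β ≈ -70.50357, π⊥ = -3-13·β' ≈ -0.49643 ∈ [-1.1, 0.3) ⇒ IN Λ
candidate 3: (m,n)=(-3,-14) → π∥ = -3-14·β ≈ -75.69615, π⊥ = -3-14·β' ≈ -0.30385 ∈ [-1.1, 0.3) ⇒ IN Λ
candidate 4: (m,n)=(-10,16) → π∥ = -10+16·β ≈ 73.08132, π⊥ = -10+16·β' ≈ -13.08132 ∉ [-1.1, 0.3) ⇒ out
candidate 5: (m,n)=(-15,0) → π∥ = -15+0·β ≈ -15.00000, π⊥ = -15+0·β' ≈ -15.00000 ∉ [-1.1, 0.3) ⇒ out

2, 3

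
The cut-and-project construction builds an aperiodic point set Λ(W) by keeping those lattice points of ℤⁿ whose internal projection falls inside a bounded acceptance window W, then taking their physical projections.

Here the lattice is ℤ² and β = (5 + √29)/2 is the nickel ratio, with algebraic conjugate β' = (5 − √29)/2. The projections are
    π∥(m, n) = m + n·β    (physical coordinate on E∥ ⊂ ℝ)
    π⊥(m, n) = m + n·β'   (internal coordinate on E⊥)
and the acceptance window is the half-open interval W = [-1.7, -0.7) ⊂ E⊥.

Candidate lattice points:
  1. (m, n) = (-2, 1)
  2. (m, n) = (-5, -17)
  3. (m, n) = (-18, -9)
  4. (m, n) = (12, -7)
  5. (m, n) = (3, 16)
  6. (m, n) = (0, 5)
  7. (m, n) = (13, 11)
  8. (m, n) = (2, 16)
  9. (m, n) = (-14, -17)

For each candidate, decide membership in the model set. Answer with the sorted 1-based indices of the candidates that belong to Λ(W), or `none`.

Numerically β ≈ 5.192582 and β' = −1/β ≈ -0.192582.
[1] lift (-2,1): star map gives -2.192582; window check -1.7 ≤ -2.192582 < -0.7 is false → out
[2] lift (-5,-17): star map gives -1.726099; window check -1.7 ≤ -1.726099 < -0.7 is false → out
[3] lift (-18,-9): star map gives -16.266758; window check -1.7 ≤ -16.266758 < -0.7 is false → out
[4] lift (12,-7): star map gives 13.348077; window check -1.7 ≤ 13.348077 < -0.7 is false → out
[5] lift (3,16): star map gives -0.081318; window check -1.7 ≤ -0.081318 < -0.7 is false → out
[6] lift (0,5): star map gives -0.962912; window check -1.7 ≤ -0.962912 < -0.7 is true → IN Λ
[7] lift (13,11): star map gives 10.881594; window check -1.7 ≤ 10.881594 < -0.7 is false → out
[8] lift (2,16): star map gives -1.081318; window check -1.7 ≤ -1.081318 < -0.7 is true → IN Λ
[9] lift (-14,-17): star map gives -10.726099; window check -1.7 ≤ -10.726099 < -0.7 is false → out

6, 8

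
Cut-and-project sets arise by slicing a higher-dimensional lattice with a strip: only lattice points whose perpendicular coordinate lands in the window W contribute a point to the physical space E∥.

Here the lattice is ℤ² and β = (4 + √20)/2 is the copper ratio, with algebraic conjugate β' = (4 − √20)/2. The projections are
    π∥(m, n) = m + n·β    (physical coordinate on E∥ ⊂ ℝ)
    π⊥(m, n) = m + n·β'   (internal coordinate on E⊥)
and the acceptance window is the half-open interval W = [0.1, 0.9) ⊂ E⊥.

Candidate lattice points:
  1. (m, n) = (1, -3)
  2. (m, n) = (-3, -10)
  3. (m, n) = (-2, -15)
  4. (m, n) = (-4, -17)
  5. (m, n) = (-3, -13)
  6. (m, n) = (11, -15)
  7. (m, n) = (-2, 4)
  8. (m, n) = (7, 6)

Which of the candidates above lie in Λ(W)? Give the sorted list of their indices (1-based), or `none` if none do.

Numerically β ≈ 4.2361 and β' = −1/β ≈ -0.2361.
candidate 1: (m,n)=(1,-3) → π∥ = 1-3·β ≈ -11.7082, π⊥ = 1-3·β' ≈ 1.7082 ∉ [0.1, 0.9) ⇒ out
candidate 2: (m,n)=(-3,-10) → π∥ = -3-10·β ≈ -45.3607, π⊥ = -3-10·β' ≈ -0.6393 ∉ [0.1, 0.9) ⇒ out
candidate 3: (m,n)=(-2,-15) → π∥ = -2-15·β ≈ -65.5410, π⊥ = -2-15·β' ≈ 1.5410 ∉ [0.1, 0.9) ⇒ out
candidate 4: (m,n)=(-4,-17) → π∥ = -4-17·β ≈ -76.0132, π⊥ = -4-17·β' ≈ 0.0132 ∉ [0.1, 0.9) ⇒ out
candidate 5: (m,n)=(-3,-13) → π∥ = -3-13·β ≈ -58.0689, π⊥ = -3-13·β' ≈ 0.0689 ∉ [0.1, 0.9) ⇒ out
candidate 6: (m,n)=(11,-15) → π∥ = 11-15·β ≈ -52.5410, π⊥ = 11-15·β' ≈ 14.5410 ∉ [0.1, 0.9) ⇒ out
candidate 7: (m,n)=(-2,4) → π∥ = -2+4·β ≈ 14.9443, π⊥ = -2+4·β' ≈ -2.9443 ∉ [0.1, 0.9) ⇒ out
candidate 8: (m,n)=(7,6) → π∥ = 7+6·β ≈ 32.4164, π⊥ = 7+6·β' ≈ 5.5836 ∉ [0.1, 0.9) ⇒ out

none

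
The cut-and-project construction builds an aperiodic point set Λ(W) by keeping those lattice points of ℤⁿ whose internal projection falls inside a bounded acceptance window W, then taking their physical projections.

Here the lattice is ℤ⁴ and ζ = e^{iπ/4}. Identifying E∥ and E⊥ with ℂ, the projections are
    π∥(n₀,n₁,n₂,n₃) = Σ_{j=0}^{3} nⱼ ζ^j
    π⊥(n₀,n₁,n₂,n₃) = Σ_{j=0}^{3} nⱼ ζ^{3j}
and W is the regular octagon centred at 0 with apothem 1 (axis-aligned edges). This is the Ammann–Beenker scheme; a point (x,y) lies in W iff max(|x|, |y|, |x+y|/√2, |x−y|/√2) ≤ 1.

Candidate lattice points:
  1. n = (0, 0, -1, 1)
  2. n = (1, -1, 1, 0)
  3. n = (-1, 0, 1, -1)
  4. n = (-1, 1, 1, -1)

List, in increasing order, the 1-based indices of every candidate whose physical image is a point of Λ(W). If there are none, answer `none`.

none

With ζ = e^{iπ/4} the internal vectors are ζ^0,ζ^3,ζ^6,ζ^9.
candidate 1: n = (0, 0, -1, 1) → π⊥ ≈ (+0.70711, +1.70711); max(|x|,|y|,|x±y|/√2) = 1.70711 > 1 ⇒ ∉ W
candidate 2: n = (1, -1, 1, 0) → π⊥ ≈ (+1.70711, -1.70711); max(|x|,|y|,|x±y|/√2) = 2.41421 > 1 ⇒ ∉ W
candidate 3: n = (-1, 0, 1, -1) → π⊥ ≈ (-1.70711, -1.70711); max(|x|,|y|,|x±y|/√2) = 2.41421 > 1 ⇒ ∉ W
candidate 4: n = (-1, 1, 1, -1) → π⊥ ≈ (-2.41421, -1.00000); max(|x|,|y|,|x±y|/√2) = 2.41421 > 1 ⇒ ∉ W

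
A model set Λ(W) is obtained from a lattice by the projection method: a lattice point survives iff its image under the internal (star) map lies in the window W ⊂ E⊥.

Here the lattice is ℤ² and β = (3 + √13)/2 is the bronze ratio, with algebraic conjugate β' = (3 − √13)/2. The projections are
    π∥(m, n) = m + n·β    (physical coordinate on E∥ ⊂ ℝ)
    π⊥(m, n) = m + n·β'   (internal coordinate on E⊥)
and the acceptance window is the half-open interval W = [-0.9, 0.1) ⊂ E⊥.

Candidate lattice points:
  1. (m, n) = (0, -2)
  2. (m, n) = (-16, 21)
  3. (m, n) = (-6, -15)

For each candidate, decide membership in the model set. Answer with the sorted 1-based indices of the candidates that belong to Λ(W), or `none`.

none

Compute β' = (3−√13)/2 = -0.3028, so π⊥(m,n) = m -0.3028·n.
#1 (0,-2): internal coord 0 + (-2)·β' = +0.6056; +0.6056 ∉ [-0.9, 0.1) → out
#2 (-16,21): internal coord -16 + (21)·β' = -22.3583; -22.3583 ∉ [-0.9, 0.1) → out
#3 (-6,-15): internal coord -6 + (-15)·β' = -1.4584; -1.4584 ∉ [-0.9, 0.1) → out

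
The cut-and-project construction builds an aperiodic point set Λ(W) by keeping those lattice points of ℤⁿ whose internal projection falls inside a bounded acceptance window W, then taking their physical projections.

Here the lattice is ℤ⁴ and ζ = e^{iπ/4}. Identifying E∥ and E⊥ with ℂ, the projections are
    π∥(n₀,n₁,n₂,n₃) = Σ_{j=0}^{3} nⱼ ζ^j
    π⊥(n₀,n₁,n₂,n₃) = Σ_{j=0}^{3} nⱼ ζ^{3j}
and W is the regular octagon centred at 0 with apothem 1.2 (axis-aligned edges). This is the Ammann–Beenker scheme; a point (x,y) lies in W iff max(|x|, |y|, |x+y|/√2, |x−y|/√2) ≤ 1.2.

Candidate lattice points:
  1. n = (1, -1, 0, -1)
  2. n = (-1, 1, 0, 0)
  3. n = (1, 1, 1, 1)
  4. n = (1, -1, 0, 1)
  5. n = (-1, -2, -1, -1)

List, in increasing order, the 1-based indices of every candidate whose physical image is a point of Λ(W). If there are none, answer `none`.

3, 5

Internal map: ζ^{3j} for j=0..3 gives (1,0), (−√2/2,√2/2), (0,−1), (√2/2,√2/2).
candidate 1: n = (1, -1, 0, -1) → π⊥ ≈ (+1.00000, -1.41421); max(|x|,|y|,|x±y|/√2) = 1.70711 > 1.2 ⇒ ∉ W
candidate 2: n = (-1, 1, 0, 0) → π⊥ ≈ (-1.70711, +0.70711); max(|x|,|y|,|x±y|/√2) = 1.70711 > 1.2 ⇒ ∉ W
candidate 3: n = (1, 1, 1, 1) → π⊥ ≈ (+1.00000, +0.41421); max(|x|,|y|,|x±y|/√2) = 1.00000 ≤ 1.2 ⇒ ∈ W
candidate 4: n = (1, -1, 0, 1) → π⊥ ≈ (+2.41421, +0.00000); max(|x|,|y|,|x±y|/√2) = 2.41421 > 1.2 ⇒ ∉ W
candidate 5: n = (-1, -2, -1, -1) → π⊥ ≈ (-0.29289, -1.12132); max(|x|,|y|,|x±y|/√2) = 1.12132 ≤ 1.2 ⇒ ∈ W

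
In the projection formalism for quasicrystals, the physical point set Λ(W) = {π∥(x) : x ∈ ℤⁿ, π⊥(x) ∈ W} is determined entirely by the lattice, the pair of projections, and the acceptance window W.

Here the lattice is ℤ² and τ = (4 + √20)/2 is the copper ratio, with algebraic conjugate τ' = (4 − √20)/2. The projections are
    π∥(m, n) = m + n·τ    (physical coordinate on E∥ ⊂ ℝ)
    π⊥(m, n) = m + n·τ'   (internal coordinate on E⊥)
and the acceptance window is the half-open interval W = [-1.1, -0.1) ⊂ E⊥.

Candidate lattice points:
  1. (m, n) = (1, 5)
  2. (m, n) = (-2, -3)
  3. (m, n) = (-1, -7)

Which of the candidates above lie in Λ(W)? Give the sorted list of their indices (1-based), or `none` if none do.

1

Compute τ' = (4−√20)/2 = -0.2361, so π⊥(m,n) = m -0.2361·n.
[1] lift (1,5): star map gives -0.1803; window check -1.1 ≤ -0.1803 < -0.1 is true → IN Λ
[2] lift (-2,-3): star map gives -1.2918; window check -1.1 ≤ -1.2918 < -0.1 is false → out
[3] lift (-1,-7): star map gives 0.6525; window check -1.1 ≤ 0.6525 < -0.1 is false → out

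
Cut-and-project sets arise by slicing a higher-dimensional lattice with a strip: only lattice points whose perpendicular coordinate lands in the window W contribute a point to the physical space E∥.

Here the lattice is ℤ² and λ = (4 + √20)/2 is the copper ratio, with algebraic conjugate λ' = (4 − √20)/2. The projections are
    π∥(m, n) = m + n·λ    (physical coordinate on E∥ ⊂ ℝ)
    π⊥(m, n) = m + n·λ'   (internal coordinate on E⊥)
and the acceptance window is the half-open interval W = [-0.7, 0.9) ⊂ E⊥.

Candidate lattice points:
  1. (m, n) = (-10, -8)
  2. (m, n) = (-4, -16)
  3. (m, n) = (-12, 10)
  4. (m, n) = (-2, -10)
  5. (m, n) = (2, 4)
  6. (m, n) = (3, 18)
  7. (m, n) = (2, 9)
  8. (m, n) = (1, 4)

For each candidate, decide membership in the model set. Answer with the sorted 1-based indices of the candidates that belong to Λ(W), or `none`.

λ' = (4−√20)/2 ≈ -0.2361.
#1 (-10,-8): internal coord -10 + (-8)·λ' = -8.1115; -8.1115 ∉ [-0.7, 0.9) → out
#2 (-4,-16): internal coord -4 + (-16)·λ' = -0.2229; -0.2229 ∈ [-0.7, 0.9) → IN Λ
#3 (-12,10): internal coord -12 + (10)·λ' = -14.3607; -14.3607 ∉ [-0.7, 0.9) → out
#4 (-2,-10): internal coord -2 + (-10)·λ' = +0.3607; +0.3607 ∈ [-0.7, 0.9) → IN Λ
#5 (2,4): internal coord 2 + (4)·λ' = +1.0557; +1.0557 ∉ [-0.7, 0.9) → out
#6 (3,18): internal coord 3 + (18)·λ' = -1.2492; -1.2492 ∉ [-0.7, 0.9) → out
#7 (2,9): internal coord 2 + (9)·λ' = -0.1246; -0.1246 ∈ [-0.7, 0.9) → IN Λ
#8 (1,4): internal coord 1 + (4)·λ' = +0.0557; +0.0557 ∈ [-0.7, 0.9) → IN Λ

2, 4, 7, 8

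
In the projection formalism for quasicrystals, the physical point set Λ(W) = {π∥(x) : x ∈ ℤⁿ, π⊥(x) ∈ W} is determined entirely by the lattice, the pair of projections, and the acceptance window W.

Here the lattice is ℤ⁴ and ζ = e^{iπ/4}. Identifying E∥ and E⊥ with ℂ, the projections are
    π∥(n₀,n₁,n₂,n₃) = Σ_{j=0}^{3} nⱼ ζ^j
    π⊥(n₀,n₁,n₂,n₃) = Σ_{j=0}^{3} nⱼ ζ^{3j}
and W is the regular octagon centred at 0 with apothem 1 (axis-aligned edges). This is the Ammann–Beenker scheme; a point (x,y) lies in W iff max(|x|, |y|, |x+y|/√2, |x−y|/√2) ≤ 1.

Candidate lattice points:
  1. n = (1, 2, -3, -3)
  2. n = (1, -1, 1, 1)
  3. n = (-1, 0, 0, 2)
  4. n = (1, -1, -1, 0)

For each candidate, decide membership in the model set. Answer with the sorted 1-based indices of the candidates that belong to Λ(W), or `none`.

With ζ = e^{iπ/4} the internal vectors are ζ^0,ζ^3,ζ^6,ζ^9.
candidate 1: n = (1, 2, -3, -3) → π⊥ ≈ (-2.5355, +2.2929); max(|x|,|y|,|x±y|/√2) = 3.4142 > 1 ⇒ ∉ W
candidate 2: n = (1, -1, 1, 1) → π⊥ ≈ (+2.4142, -1.0000); max(|x|,|y|,|x±y|/√2) = 2.4142 > 1 ⇒ ∉ W
candidate 3: n = (-1, 0, 0, 2) → π⊥ ≈ (+0.4142, +1.4142); max(|x|,|y|,|x±y|/√2) = 1.4142 > 1 ⇒ ∉ W
candidate 4: n = (1, -1, -1, 0) → π⊥ ≈ (+1.7071, +0.2929); max(|x|,|y|,|x±y|/√2) = 1.7071 > 1 ⇒ ∉ W

none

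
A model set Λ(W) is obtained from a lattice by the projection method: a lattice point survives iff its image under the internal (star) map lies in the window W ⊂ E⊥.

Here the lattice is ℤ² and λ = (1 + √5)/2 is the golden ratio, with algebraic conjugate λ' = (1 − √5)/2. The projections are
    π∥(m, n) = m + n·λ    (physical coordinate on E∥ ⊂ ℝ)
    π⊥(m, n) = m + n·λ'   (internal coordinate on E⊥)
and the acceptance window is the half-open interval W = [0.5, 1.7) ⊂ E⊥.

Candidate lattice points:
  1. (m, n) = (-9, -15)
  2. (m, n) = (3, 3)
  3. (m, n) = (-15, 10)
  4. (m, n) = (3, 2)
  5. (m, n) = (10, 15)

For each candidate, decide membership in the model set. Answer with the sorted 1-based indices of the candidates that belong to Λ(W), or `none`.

Compute λ' = (1−√5)/2 = -0.6180, so π⊥(m,n) = m -0.6180·n.
candidate 1: (m,n)=(-9,-15) → π∥ = -9-15·λ ≈ -33.2705, π⊥ = -9-15·λ' ≈ 0.2705 ∉ [0.5, 1.7) ⇒ out
candidate 2: (m,n)=(3,3) → π∥ = 3+3·λ ≈ 7.8541, π⊥ = 3+3·λ' ≈ 1.1459 ∈ [0.5, 1.7) ⇒ IN Λ
candidate 3: (m,n)=(-15,10) → π∥ = -15+10·λ ≈ 1.1803, π⊥ = -15+10·λ' ≈ -21.1803 ∉ [0.5, 1.7) ⇒ out
candidate 4: (m,n)=(3,2) → π∥ = 3+2·λ ≈ 6.2361, π⊥ = 3+2·λ' ≈ 1.7639 ∉ [0.5, 1.7) ⇒ out
candidate 5: (m,n)=(10,15) → π∥ = 10+15·λ ≈ 34.2705, π⊥ = 10+15·λ' ≈ 0.7295 ∈ [0.5, 1.7) ⇒ IN Λ

2, 5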